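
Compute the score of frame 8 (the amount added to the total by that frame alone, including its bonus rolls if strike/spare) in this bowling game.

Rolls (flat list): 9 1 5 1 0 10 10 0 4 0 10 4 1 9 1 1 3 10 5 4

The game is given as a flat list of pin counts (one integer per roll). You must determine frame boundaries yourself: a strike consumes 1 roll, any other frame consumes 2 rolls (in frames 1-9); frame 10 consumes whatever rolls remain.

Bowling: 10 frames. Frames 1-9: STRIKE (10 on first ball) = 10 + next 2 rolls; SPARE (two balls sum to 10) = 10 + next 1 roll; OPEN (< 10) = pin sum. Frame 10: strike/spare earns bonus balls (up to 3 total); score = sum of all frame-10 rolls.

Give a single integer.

Frame 1: SPARE (9+1=10). 10 + next roll (5) = 15. Cumulative: 15
Frame 2: OPEN (5+1=6). Cumulative: 21
Frame 3: SPARE (0+10=10). 10 + next roll (10) = 20. Cumulative: 41
Frame 4: STRIKE. 10 + next two rolls (0+4) = 14. Cumulative: 55
Frame 5: OPEN (0+4=4). Cumulative: 59
Frame 6: SPARE (0+10=10). 10 + next roll (4) = 14. Cumulative: 73
Frame 7: OPEN (4+1=5). Cumulative: 78
Frame 8: SPARE (9+1=10). 10 + next roll (1) = 11. Cumulative: 89
Frame 9: OPEN (1+3=4). Cumulative: 93
Frame 10: STRIKE. Sum of all frame-10 rolls (10+5+4) = 19. Cumulative: 112

Answer: 11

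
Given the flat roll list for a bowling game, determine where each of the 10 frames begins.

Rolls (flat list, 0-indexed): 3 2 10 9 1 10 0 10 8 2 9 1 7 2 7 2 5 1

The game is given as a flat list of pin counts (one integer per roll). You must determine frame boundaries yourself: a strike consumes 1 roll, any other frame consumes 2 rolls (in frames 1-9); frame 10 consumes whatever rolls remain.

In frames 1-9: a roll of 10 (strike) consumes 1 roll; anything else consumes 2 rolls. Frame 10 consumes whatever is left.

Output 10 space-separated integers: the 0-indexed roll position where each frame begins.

Answer: 0 2 3 5 6 8 10 12 14 16

Derivation:
Frame 1 starts at roll index 0: rolls=3,2 (sum=5), consumes 2 rolls
Frame 2 starts at roll index 2: roll=10 (strike), consumes 1 roll
Frame 3 starts at roll index 3: rolls=9,1 (sum=10), consumes 2 rolls
Frame 4 starts at roll index 5: roll=10 (strike), consumes 1 roll
Frame 5 starts at roll index 6: rolls=0,10 (sum=10), consumes 2 rolls
Frame 6 starts at roll index 8: rolls=8,2 (sum=10), consumes 2 rolls
Frame 7 starts at roll index 10: rolls=9,1 (sum=10), consumes 2 rolls
Frame 8 starts at roll index 12: rolls=7,2 (sum=9), consumes 2 rolls
Frame 9 starts at roll index 14: rolls=7,2 (sum=9), consumes 2 rolls
Frame 10 starts at roll index 16: 2 remaining rolls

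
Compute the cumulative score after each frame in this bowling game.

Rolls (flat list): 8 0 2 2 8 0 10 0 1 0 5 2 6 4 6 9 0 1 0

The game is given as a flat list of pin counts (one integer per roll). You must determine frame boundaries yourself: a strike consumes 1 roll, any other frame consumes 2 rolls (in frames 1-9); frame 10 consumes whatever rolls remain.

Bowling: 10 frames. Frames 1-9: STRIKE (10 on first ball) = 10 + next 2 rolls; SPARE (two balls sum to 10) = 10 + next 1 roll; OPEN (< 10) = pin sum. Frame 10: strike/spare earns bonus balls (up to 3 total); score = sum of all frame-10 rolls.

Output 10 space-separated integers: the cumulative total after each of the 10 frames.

Frame 1: OPEN (8+0=8). Cumulative: 8
Frame 2: OPEN (2+2=4). Cumulative: 12
Frame 3: OPEN (8+0=8). Cumulative: 20
Frame 4: STRIKE. 10 + next two rolls (0+1) = 11. Cumulative: 31
Frame 5: OPEN (0+1=1). Cumulative: 32
Frame 6: OPEN (0+5=5). Cumulative: 37
Frame 7: OPEN (2+6=8). Cumulative: 45
Frame 8: SPARE (4+6=10). 10 + next roll (9) = 19. Cumulative: 64
Frame 9: OPEN (9+0=9). Cumulative: 73
Frame 10: OPEN. Sum of all frame-10 rolls (1+0) = 1. Cumulative: 74

Answer: 8 12 20 31 32 37 45 64 73 74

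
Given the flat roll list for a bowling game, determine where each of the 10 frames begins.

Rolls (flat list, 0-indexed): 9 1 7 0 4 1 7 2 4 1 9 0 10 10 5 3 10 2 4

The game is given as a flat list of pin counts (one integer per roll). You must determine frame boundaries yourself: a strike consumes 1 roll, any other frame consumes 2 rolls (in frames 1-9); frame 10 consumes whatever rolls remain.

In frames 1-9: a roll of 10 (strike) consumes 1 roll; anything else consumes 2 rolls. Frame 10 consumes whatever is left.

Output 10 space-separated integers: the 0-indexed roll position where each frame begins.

Frame 1 starts at roll index 0: rolls=9,1 (sum=10), consumes 2 rolls
Frame 2 starts at roll index 2: rolls=7,0 (sum=7), consumes 2 rolls
Frame 3 starts at roll index 4: rolls=4,1 (sum=5), consumes 2 rolls
Frame 4 starts at roll index 6: rolls=7,2 (sum=9), consumes 2 rolls
Frame 5 starts at roll index 8: rolls=4,1 (sum=5), consumes 2 rolls
Frame 6 starts at roll index 10: rolls=9,0 (sum=9), consumes 2 rolls
Frame 7 starts at roll index 12: roll=10 (strike), consumes 1 roll
Frame 8 starts at roll index 13: roll=10 (strike), consumes 1 roll
Frame 9 starts at roll index 14: rolls=5,3 (sum=8), consumes 2 rolls
Frame 10 starts at roll index 16: 3 remaining rolls

Answer: 0 2 4 6 8 10 12 13 14 16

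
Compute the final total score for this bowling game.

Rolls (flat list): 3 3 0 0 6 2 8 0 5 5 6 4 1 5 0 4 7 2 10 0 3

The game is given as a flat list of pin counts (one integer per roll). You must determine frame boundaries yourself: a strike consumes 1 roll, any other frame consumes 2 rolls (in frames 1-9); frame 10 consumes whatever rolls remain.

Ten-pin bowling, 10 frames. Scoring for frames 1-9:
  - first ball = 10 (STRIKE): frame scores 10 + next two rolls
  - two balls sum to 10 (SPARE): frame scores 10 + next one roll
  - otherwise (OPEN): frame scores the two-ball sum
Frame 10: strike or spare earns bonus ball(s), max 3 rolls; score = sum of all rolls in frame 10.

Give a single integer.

Frame 1: OPEN (3+3=6). Cumulative: 6
Frame 2: OPEN (0+0=0). Cumulative: 6
Frame 3: OPEN (6+2=8). Cumulative: 14
Frame 4: OPEN (8+0=8). Cumulative: 22
Frame 5: SPARE (5+5=10). 10 + next roll (6) = 16. Cumulative: 38
Frame 6: SPARE (6+4=10). 10 + next roll (1) = 11. Cumulative: 49
Frame 7: OPEN (1+5=6). Cumulative: 55
Frame 8: OPEN (0+4=4). Cumulative: 59
Frame 9: OPEN (7+2=9). Cumulative: 68
Frame 10: STRIKE. Sum of all frame-10 rolls (10+0+3) = 13. Cumulative: 81

Answer: 81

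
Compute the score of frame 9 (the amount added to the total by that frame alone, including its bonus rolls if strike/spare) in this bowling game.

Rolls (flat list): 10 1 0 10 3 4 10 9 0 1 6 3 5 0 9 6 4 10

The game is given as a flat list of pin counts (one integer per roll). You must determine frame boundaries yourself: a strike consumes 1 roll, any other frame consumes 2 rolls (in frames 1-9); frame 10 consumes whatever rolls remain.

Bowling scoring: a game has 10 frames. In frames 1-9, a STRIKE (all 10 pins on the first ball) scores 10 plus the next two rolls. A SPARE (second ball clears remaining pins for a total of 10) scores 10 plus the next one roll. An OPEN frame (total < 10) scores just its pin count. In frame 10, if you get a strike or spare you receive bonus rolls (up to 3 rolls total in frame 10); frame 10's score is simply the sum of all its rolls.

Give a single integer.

Answer: 9

Derivation:
Frame 1: STRIKE. 10 + next two rolls (1+0) = 11. Cumulative: 11
Frame 2: OPEN (1+0=1). Cumulative: 12
Frame 3: STRIKE. 10 + next two rolls (3+4) = 17. Cumulative: 29
Frame 4: OPEN (3+4=7). Cumulative: 36
Frame 5: STRIKE. 10 + next two rolls (9+0) = 19. Cumulative: 55
Frame 6: OPEN (9+0=9). Cumulative: 64
Frame 7: OPEN (1+6=7). Cumulative: 71
Frame 8: OPEN (3+5=8). Cumulative: 79
Frame 9: OPEN (0+9=9). Cumulative: 88
Frame 10: SPARE. Sum of all frame-10 rolls (6+4+10) = 20. Cumulative: 108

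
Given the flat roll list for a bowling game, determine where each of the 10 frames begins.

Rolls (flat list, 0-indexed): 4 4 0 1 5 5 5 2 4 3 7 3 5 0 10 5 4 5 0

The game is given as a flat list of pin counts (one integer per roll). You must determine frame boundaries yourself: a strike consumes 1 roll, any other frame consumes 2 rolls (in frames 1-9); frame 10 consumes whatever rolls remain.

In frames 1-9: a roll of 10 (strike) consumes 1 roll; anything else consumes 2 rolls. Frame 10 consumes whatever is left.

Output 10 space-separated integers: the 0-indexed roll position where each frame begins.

Answer: 0 2 4 6 8 10 12 14 15 17

Derivation:
Frame 1 starts at roll index 0: rolls=4,4 (sum=8), consumes 2 rolls
Frame 2 starts at roll index 2: rolls=0,1 (sum=1), consumes 2 rolls
Frame 3 starts at roll index 4: rolls=5,5 (sum=10), consumes 2 rolls
Frame 4 starts at roll index 6: rolls=5,2 (sum=7), consumes 2 rolls
Frame 5 starts at roll index 8: rolls=4,3 (sum=7), consumes 2 rolls
Frame 6 starts at roll index 10: rolls=7,3 (sum=10), consumes 2 rolls
Frame 7 starts at roll index 12: rolls=5,0 (sum=5), consumes 2 rolls
Frame 8 starts at roll index 14: roll=10 (strike), consumes 1 roll
Frame 9 starts at roll index 15: rolls=5,4 (sum=9), consumes 2 rolls
Frame 10 starts at roll index 17: 2 remaining rolls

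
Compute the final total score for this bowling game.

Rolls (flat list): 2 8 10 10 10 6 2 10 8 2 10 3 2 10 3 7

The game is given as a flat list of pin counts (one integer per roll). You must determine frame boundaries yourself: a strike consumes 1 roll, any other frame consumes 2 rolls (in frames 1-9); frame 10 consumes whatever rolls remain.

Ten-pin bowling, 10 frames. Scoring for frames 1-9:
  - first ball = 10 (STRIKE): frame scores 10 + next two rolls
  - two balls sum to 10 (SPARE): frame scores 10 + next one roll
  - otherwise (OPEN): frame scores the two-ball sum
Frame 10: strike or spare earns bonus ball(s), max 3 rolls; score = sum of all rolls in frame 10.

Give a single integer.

Frame 1: SPARE (2+8=10). 10 + next roll (10) = 20. Cumulative: 20
Frame 2: STRIKE. 10 + next two rolls (10+10) = 30. Cumulative: 50
Frame 3: STRIKE. 10 + next two rolls (10+6) = 26. Cumulative: 76
Frame 4: STRIKE. 10 + next two rolls (6+2) = 18. Cumulative: 94
Frame 5: OPEN (6+2=8). Cumulative: 102
Frame 6: STRIKE. 10 + next two rolls (8+2) = 20. Cumulative: 122
Frame 7: SPARE (8+2=10). 10 + next roll (10) = 20. Cumulative: 142
Frame 8: STRIKE. 10 + next two rolls (3+2) = 15. Cumulative: 157
Frame 9: OPEN (3+2=5). Cumulative: 162
Frame 10: STRIKE. Sum of all frame-10 rolls (10+3+7) = 20. Cumulative: 182

Answer: 182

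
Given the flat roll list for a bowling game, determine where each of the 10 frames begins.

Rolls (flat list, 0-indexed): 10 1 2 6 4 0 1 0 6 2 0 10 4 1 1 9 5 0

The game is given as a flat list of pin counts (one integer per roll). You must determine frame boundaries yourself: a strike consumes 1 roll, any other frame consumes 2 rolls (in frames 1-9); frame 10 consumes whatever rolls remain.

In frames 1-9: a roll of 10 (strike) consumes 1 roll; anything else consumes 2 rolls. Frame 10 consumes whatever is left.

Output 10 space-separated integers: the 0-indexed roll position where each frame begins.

Frame 1 starts at roll index 0: roll=10 (strike), consumes 1 roll
Frame 2 starts at roll index 1: rolls=1,2 (sum=3), consumes 2 rolls
Frame 3 starts at roll index 3: rolls=6,4 (sum=10), consumes 2 rolls
Frame 4 starts at roll index 5: rolls=0,1 (sum=1), consumes 2 rolls
Frame 5 starts at roll index 7: rolls=0,6 (sum=6), consumes 2 rolls
Frame 6 starts at roll index 9: rolls=2,0 (sum=2), consumes 2 rolls
Frame 7 starts at roll index 11: roll=10 (strike), consumes 1 roll
Frame 8 starts at roll index 12: rolls=4,1 (sum=5), consumes 2 rolls
Frame 9 starts at roll index 14: rolls=1,9 (sum=10), consumes 2 rolls
Frame 10 starts at roll index 16: 2 remaining rolls

Answer: 0 1 3 5 7 9 11 12 14 16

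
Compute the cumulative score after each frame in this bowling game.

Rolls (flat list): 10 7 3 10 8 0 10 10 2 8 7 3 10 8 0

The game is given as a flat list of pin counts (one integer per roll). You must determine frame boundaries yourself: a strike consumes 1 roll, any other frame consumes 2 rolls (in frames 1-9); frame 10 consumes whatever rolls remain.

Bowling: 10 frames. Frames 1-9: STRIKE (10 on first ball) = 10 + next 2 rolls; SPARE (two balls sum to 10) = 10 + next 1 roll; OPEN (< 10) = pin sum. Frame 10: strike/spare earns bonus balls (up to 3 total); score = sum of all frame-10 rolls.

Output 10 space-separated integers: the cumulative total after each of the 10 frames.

Answer: 20 40 58 66 88 108 125 145 163 171

Derivation:
Frame 1: STRIKE. 10 + next two rolls (7+3) = 20. Cumulative: 20
Frame 2: SPARE (7+3=10). 10 + next roll (10) = 20. Cumulative: 40
Frame 3: STRIKE. 10 + next two rolls (8+0) = 18. Cumulative: 58
Frame 4: OPEN (8+0=8). Cumulative: 66
Frame 5: STRIKE. 10 + next two rolls (10+2) = 22. Cumulative: 88
Frame 6: STRIKE. 10 + next two rolls (2+8) = 20. Cumulative: 108
Frame 7: SPARE (2+8=10). 10 + next roll (7) = 17. Cumulative: 125
Frame 8: SPARE (7+3=10). 10 + next roll (10) = 20. Cumulative: 145
Frame 9: STRIKE. 10 + next two rolls (8+0) = 18. Cumulative: 163
Frame 10: OPEN. Sum of all frame-10 rolls (8+0) = 8. Cumulative: 171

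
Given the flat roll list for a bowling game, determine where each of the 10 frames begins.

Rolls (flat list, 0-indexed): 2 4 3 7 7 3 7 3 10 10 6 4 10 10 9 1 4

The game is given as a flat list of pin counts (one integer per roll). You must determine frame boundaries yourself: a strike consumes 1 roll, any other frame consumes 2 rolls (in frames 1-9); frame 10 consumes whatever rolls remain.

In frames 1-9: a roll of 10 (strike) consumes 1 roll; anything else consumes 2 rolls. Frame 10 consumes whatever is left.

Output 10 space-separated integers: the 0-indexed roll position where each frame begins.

Frame 1 starts at roll index 0: rolls=2,4 (sum=6), consumes 2 rolls
Frame 2 starts at roll index 2: rolls=3,7 (sum=10), consumes 2 rolls
Frame 3 starts at roll index 4: rolls=7,3 (sum=10), consumes 2 rolls
Frame 4 starts at roll index 6: rolls=7,3 (sum=10), consumes 2 rolls
Frame 5 starts at roll index 8: roll=10 (strike), consumes 1 roll
Frame 6 starts at roll index 9: roll=10 (strike), consumes 1 roll
Frame 7 starts at roll index 10: rolls=6,4 (sum=10), consumes 2 rolls
Frame 8 starts at roll index 12: roll=10 (strike), consumes 1 roll
Frame 9 starts at roll index 13: roll=10 (strike), consumes 1 roll
Frame 10 starts at roll index 14: 3 remaining rolls

Answer: 0 2 4 6 8 9 10 12 13 14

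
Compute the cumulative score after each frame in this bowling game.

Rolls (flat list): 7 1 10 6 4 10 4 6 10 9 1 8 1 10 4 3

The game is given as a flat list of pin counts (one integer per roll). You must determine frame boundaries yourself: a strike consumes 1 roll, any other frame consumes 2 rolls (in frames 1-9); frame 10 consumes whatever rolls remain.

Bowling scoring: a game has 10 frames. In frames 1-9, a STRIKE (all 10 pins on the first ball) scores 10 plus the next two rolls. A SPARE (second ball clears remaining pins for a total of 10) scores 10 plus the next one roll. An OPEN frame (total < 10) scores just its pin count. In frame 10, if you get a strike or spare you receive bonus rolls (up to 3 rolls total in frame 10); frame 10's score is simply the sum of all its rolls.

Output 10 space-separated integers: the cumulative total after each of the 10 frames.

Frame 1: OPEN (7+1=8). Cumulative: 8
Frame 2: STRIKE. 10 + next two rolls (6+4) = 20. Cumulative: 28
Frame 3: SPARE (6+4=10). 10 + next roll (10) = 20. Cumulative: 48
Frame 4: STRIKE. 10 + next two rolls (4+6) = 20. Cumulative: 68
Frame 5: SPARE (4+6=10). 10 + next roll (10) = 20. Cumulative: 88
Frame 6: STRIKE. 10 + next two rolls (9+1) = 20. Cumulative: 108
Frame 7: SPARE (9+1=10). 10 + next roll (8) = 18. Cumulative: 126
Frame 8: OPEN (8+1=9). Cumulative: 135
Frame 9: STRIKE. 10 + next two rolls (4+3) = 17. Cumulative: 152
Frame 10: OPEN. Sum of all frame-10 rolls (4+3) = 7. Cumulative: 159

Answer: 8 28 48 68 88 108 126 135 152 159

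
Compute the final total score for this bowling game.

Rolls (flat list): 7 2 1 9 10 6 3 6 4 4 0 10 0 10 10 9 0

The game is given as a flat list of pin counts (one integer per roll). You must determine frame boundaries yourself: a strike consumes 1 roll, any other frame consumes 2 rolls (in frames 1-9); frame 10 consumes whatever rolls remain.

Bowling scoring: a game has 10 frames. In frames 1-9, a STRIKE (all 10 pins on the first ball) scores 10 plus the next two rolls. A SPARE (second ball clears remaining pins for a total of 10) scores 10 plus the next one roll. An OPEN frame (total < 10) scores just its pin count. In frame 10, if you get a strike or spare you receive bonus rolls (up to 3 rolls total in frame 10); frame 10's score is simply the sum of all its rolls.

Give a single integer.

Frame 1: OPEN (7+2=9). Cumulative: 9
Frame 2: SPARE (1+9=10). 10 + next roll (10) = 20. Cumulative: 29
Frame 3: STRIKE. 10 + next two rolls (6+3) = 19. Cumulative: 48
Frame 4: OPEN (6+3=9). Cumulative: 57
Frame 5: SPARE (6+4=10). 10 + next roll (4) = 14. Cumulative: 71
Frame 6: OPEN (4+0=4). Cumulative: 75
Frame 7: STRIKE. 10 + next two rolls (0+10) = 20. Cumulative: 95
Frame 8: SPARE (0+10=10). 10 + next roll (10) = 20. Cumulative: 115
Frame 9: STRIKE. 10 + next two rolls (9+0) = 19. Cumulative: 134
Frame 10: OPEN. Sum of all frame-10 rolls (9+0) = 9. Cumulative: 143

Answer: 143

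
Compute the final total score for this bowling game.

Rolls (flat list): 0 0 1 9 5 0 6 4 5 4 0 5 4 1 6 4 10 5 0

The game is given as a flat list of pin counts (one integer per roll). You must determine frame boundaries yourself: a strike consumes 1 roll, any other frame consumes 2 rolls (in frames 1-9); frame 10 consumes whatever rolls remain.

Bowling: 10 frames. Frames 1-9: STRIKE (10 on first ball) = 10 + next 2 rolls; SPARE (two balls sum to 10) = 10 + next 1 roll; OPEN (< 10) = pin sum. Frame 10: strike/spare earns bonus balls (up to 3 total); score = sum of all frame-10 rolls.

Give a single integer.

Answer: 94

Derivation:
Frame 1: OPEN (0+0=0). Cumulative: 0
Frame 2: SPARE (1+9=10). 10 + next roll (5) = 15. Cumulative: 15
Frame 3: OPEN (5+0=5). Cumulative: 20
Frame 4: SPARE (6+4=10). 10 + next roll (5) = 15. Cumulative: 35
Frame 5: OPEN (5+4=9). Cumulative: 44
Frame 6: OPEN (0+5=5). Cumulative: 49
Frame 7: OPEN (4+1=5). Cumulative: 54
Frame 8: SPARE (6+4=10). 10 + next roll (10) = 20. Cumulative: 74
Frame 9: STRIKE. 10 + next two rolls (5+0) = 15. Cumulative: 89
Frame 10: OPEN. Sum of all frame-10 rolls (5+0) = 5. Cumulative: 94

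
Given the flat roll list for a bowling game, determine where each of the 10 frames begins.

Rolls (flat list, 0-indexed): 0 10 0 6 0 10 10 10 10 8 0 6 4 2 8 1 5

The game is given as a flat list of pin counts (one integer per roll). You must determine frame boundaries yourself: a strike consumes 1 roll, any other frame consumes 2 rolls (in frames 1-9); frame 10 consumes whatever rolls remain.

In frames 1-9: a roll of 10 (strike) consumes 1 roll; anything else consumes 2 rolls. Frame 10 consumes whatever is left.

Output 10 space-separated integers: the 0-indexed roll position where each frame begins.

Answer: 0 2 4 6 7 8 9 11 13 15

Derivation:
Frame 1 starts at roll index 0: rolls=0,10 (sum=10), consumes 2 rolls
Frame 2 starts at roll index 2: rolls=0,6 (sum=6), consumes 2 rolls
Frame 3 starts at roll index 4: rolls=0,10 (sum=10), consumes 2 rolls
Frame 4 starts at roll index 6: roll=10 (strike), consumes 1 roll
Frame 5 starts at roll index 7: roll=10 (strike), consumes 1 roll
Frame 6 starts at roll index 8: roll=10 (strike), consumes 1 roll
Frame 7 starts at roll index 9: rolls=8,0 (sum=8), consumes 2 rolls
Frame 8 starts at roll index 11: rolls=6,4 (sum=10), consumes 2 rolls
Frame 9 starts at roll index 13: rolls=2,8 (sum=10), consumes 2 rolls
Frame 10 starts at roll index 15: 2 remaining rolls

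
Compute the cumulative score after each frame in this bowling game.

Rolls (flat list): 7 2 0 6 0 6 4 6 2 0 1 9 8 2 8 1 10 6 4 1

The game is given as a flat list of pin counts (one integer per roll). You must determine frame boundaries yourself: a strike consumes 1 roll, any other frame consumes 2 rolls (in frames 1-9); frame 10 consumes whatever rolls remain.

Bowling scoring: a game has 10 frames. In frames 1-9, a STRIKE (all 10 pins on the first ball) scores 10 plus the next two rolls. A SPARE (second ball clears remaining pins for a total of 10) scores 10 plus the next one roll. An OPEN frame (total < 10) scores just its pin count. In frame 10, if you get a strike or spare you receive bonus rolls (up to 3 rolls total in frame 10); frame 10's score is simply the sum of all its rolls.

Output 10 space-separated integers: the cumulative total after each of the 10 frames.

Answer: 9 15 21 33 35 53 71 80 100 111

Derivation:
Frame 1: OPEN (7+2=9). Cumulative: 9
Frame 2: OPEN (0+6=6). Cumulative: 15
Frame 3: OPEN (0+6=6). Cumulative: 21
Frame 4: SPARE (4+6=10). 10 + next roll (2) = 12. Cumulative: 33
Frame 5: OPEN (2+0=2). Cumulative: 35
Frame 6: SPARE (1+9=10). 10 + next roll (8) = 18. Cumulative: 53
Frame 7: SPARE (8+2=10). 10 + next roll (8) = 18. Cumulative: 71
Frame 8: OPEN (8+1=9). Cumulative: 80
Frame 9: STRIKE. 10 + next two rolls (6+4) = 20. Cumulative: 100
Frame 10: SPARE. Sum of all frame-10 rolls (6+4+1) = 11. Cumulative: 111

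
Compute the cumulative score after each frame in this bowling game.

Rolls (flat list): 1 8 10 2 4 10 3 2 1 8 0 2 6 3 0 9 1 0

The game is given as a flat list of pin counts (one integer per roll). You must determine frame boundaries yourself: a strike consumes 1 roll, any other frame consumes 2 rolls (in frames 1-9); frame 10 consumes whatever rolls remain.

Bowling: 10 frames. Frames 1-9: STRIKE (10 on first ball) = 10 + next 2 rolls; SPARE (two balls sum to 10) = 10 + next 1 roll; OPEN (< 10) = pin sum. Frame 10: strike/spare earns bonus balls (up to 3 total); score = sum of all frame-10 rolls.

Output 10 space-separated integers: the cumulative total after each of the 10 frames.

Frame 1: OPEN (1+8=9). Cumulative: 9
Frame 2: STRIKE. 10 + next two rolls (2+4) = 16. Cumulative: 25
Frame 3: OPEN (2+4=6). Cumulative: 31
Frame 4: STRIKE. 10 + next two rolls (3+2) = 15. Cumulative: 46
Frame 5: OPEN (3+2=5). Cumulative: 51
Frame 6: OPEN (1+8=9). Cumulative: 60
Frame 7: OPEN (0+2=2). Cumulative: 62
Frame 8: OPEN (6+3=9). Cumulative: 71
Frame 9: OPEN (0+9=9). Cumulative: 80
Frame 10: OPEN. Sum of all frame-10 rolls (1+0) = 1. Cumulative: 81

Answer: 9 25 31 46 51 60 62 71 80 81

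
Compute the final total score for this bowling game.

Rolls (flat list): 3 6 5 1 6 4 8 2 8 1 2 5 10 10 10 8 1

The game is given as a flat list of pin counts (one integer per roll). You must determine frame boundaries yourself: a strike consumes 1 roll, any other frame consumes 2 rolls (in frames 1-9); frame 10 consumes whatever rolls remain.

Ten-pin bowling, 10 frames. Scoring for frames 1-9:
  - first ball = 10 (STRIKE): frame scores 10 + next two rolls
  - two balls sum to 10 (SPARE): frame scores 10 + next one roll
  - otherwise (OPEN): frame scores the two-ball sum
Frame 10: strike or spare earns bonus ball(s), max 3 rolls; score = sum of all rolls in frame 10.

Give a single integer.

Answer: 153

Derivation:
Frame 1: OPEN (3+6=9). Cumulative: 9
Frame 2: OPEN (5+1=6). Cumulative: 15
Frame 3: SPARE (6+4=10). 10 + next roll (8) = 18. Cumulative: 33
Frame 4: SPARE (8+2=10). 10 + next roll (8) = 18. Cumulative: 51
Frame 5: OPEN (8+1=9). Cumulative: 60
Frame 6: OPEN (2+5=7). Cumulative: 67
Frame 7: STRIKE. 10 + next two rolls (10+10) = 30. Cumulative: 97
Frame 8: STRIKE. 10 + next two rolls (10+8) = 28. Cumulative: 125
Frame 9: STRIKE. 10 + next two rolls (8+1) = 19. Cumulative: 144
Frame 10: OPEN. Sum of all frame-10 rolls (8+1) = 9. Cumulative: 153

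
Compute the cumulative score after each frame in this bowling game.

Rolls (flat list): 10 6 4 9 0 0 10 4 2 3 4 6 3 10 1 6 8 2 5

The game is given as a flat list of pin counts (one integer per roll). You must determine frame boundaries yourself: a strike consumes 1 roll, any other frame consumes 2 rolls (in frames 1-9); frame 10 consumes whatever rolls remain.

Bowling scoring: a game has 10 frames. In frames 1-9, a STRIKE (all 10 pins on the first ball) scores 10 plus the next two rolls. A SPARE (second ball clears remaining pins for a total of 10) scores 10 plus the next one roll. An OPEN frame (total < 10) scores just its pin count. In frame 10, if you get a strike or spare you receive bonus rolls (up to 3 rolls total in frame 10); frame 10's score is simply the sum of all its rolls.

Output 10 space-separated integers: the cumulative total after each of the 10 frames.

Frame 1: STRIKE. 10 + next two rolls (6+4) = 20. Cumulative: 20
Frame 2: SPARE (6+4=10). 10 + next roll (9) = 19. Cumulative: 39
Frame 3: OPEN (9+0=9). Cumulative: 48
Frame 4: SPARE (0+10=10). 10 + next roll (4) = 14. Cumulative: 62
Frame 5: OPEN (4+2=6). Cumulative: 68
Frame 6: OPEN (3+4=7). Cumulative: 75
Frame 7: OPEN (6+3=9). Cumulative: 84
Frame 8: STRIKE. 10 + next two rolls (1+6) = 17. Cumulative: 101
Frame 9: OPEN (1+6=7). Cumulative: 108
Frame 10: SPARE. Sum of all frame-10 rolls (8+2+5) = 15. Cumulative: 123

Answer: 20 39 48 62 68 75 84 101 108 123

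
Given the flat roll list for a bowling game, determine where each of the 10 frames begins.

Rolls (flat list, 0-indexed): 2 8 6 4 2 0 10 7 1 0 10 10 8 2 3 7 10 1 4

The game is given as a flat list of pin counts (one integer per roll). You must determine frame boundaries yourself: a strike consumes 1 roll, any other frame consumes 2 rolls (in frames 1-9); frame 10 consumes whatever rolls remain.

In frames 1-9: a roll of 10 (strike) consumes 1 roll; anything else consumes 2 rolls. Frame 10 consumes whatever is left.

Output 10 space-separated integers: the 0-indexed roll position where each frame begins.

Answer: 0 2 4 6 7 9 11 12 14 16

Derivation:
Frame 1 starts at roll index 0: rolls=2,8 (sum=10), consumes 2 rolls
Frame 2 starts at roll index 2: rolls=6,4 (sum=10), consumes 2 rolls
Frame 3 starts at roll index 4: rolls=2,0 (sum=2), consumes 2 rolls
Frame 4 starts at roll index 6: roll=10 (strike), consumes 1 roll
Frame 5 starts at roll index 7: rolls=7,1 (sum=8), consumes 2 rolls
Frame 6 starts at roll index 9: rolls=0,10 (sum=10), consumes 2 rolls
Frame 7 starts at roll index 11: roll=10 (strike), consumes 1 roll
Frame 8 starts at roll index 12: rolls=8,2 (sum=10), consumes 2 rolls
Frame 9 starts at roll index 14: rolls=3,7 (sum=10), consumes 2 rolls
Frame 10 starts at roll index 16: 3 remaining rolls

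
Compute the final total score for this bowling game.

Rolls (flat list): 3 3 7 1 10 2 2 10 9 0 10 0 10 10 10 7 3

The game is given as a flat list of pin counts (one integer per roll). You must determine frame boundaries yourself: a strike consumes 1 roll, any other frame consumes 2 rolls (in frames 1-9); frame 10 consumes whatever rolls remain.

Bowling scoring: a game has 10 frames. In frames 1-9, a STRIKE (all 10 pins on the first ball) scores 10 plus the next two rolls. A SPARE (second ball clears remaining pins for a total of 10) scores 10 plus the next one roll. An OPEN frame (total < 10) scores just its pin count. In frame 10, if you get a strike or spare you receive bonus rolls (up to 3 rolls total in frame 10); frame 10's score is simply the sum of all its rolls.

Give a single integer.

Answer: 147

Derivation:
Frame 1: OPEN (3+3=6). Cumulative: 6
Frame 2: OPEN (7+1=8). Cumulative: 14
Frame 3: STRIKE. 10 + next two rolls (2+2) = 14. Cumulative: 28
Frame 4: OPEN (2+2=4). Cumulative: 32
Frame 5: STRIKE. 10 + next two rolls (9+0) = 19. Cumulative: 51
Frame 6: OPEN (9+0=9). Cumulative: 60
Frame 7: STRIKE. 10 + next two rolls (0+10) = 20. Cumulative: 80
Frame 8: SPARE (0+10=10). 10 + next roll (10) = 20. Cumulative: 100
Frame 9: STRIKE. 10 + next two rolls (10+7) = 27. Cumulative: 127
Frame 10: STRIKE. Sum of all frame-10 rolls (10+7+3) = 20. Cumulative: 147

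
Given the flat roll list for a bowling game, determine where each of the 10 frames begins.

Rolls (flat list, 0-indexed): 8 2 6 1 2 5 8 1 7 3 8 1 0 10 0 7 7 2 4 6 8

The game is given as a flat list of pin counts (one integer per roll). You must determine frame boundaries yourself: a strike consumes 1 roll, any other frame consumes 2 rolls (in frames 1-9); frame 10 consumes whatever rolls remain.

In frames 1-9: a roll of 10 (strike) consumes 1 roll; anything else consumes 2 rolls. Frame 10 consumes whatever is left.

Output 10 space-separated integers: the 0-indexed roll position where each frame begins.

Answer: 0 2 4 6 8 10 12 14 16 18

Derivation:
Frame 1 starts at roll index 0: rolls=8,2 (sum=10), consumes 2 rolls
Frame 2 starts at roll index 2: rolls=6,1 (sum=7), consumes 2 rolls
Frame 3 starts at roll index 4: rolls=2,5 (sum=7), consumes 2 rolls
Frame 4 starts at roll index 6: rolls=8,1 (sum=9), consumes 2 rolls
Frame 5 starts at roll index 8: rolls=7,3 (sum=10), consumes 2 rolls
Frame 6 starts at roll index 10: rolls=8,1 (sum=9), consumes 2 rolls
Frame 7 starts at roll index 12: rolls=0,10 (sum=10), consumes 2 rolls
Frame 8 starts at roll index 14: rolls=0,7 (sum=7), consumes 2 rolls
Frame 9 starts at roll index 16: rolls=7,2 (sum=9), consumes 2 rolls
Frame 10 starts at roll index 18: 3 remaining rolls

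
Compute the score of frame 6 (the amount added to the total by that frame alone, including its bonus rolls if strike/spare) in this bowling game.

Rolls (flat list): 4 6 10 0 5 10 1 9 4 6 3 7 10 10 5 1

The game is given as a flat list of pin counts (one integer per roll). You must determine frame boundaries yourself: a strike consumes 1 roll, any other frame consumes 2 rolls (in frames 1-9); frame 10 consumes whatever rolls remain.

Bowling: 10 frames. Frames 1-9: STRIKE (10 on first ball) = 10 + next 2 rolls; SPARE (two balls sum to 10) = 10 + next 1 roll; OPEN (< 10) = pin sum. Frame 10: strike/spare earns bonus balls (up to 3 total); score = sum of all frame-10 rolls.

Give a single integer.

Frame 1: SPARE (4+6=10). 10 + next roll (10) = 20. Cumulative: 20
Frame 2: STRIKE. 10 + next two rolls (0+5) = 15. Cumulative: 35
Frame 3: OPEN (0+5=5). Cumulative: 40
Frame 4: STRIKE. 10 + next two rolls (1+9) = 20. Cumulative: 60
Frame 5: SPARE (1+9=10). 10 + next roll (4) = 14. Cumulative: 74
Frame 6: SPARE (4+6=10). 10 + next roll (3) = 13. Cumulative: 87
Frame 7: SPARE (3+7=10). 10 + next roll (10) = 20. Cumulative: 107
Frame 8: STRIKE. 10 + next two rolls (10+5) = 25. Cumulative: 132

Answer: 13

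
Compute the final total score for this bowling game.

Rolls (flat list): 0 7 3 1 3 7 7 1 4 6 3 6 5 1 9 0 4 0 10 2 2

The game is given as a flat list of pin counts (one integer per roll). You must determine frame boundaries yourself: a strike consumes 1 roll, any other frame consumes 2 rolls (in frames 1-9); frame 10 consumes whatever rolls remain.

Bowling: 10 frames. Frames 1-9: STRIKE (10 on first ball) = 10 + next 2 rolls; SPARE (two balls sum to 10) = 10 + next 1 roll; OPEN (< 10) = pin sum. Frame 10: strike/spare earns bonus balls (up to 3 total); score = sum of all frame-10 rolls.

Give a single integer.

Frame 1: OPEN (0+7=7). Cumulative: 7
Frame 2: OPEN (3+1=4). Cumulative: 11
Frame 3: SPARE (3+7=10). 10 + next roll (7) = 17. Cumulative: 28
Frame 4: OPEN (7+1=8). Cumulative: 36
Frame 5: SPARE (4+6=10). 10 + next roll (3) = 13. Cumulative: 49
Frame 6: OPEN (3+6=9). Cumulative: 58
Frame 7: OPEN (5+1=6). Cumulative: 64
Frame 8: OPEN (9+0=9). Cumulative: 73
Frame 9: OPEN (4+0=4). Cumulative: 77
Frame 10: STRIKE. Sum of all frame-10 rolls (10+2+2) = 14. Cumulative: 91

Answer: 91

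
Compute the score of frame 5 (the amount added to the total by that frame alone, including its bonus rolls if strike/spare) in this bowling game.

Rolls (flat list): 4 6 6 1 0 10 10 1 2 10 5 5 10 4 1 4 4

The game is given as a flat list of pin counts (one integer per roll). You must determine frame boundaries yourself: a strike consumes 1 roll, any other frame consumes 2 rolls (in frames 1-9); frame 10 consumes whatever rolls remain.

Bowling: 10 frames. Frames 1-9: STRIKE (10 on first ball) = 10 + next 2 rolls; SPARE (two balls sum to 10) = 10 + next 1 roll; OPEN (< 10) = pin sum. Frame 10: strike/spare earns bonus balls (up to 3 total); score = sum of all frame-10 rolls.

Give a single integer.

Answer: 3

Derivation:
Frame 1: SPARE (4+6=10). 10 + next roll (6) = 16. Cumulative: 16
Frame 2: OPEN (6+1=7). Cumulative: 23
Frame 3: SPARE (0+10=10). 10 + next roll (10) = 20. Cumulative: 43
Frame 4: STRIKE. 10 + next two rolls (1+2) = 13. Cumulative: 56
Frame 5: OPEN (1+2=3). Cumulative: 59
Frame 6: STRIKE. 10 + next two rolls (5+5) = 20. Cumulative: 79
Frame 7: SPARE (5+5=10). 10 + next roll (10) = 20. Cumulative: 99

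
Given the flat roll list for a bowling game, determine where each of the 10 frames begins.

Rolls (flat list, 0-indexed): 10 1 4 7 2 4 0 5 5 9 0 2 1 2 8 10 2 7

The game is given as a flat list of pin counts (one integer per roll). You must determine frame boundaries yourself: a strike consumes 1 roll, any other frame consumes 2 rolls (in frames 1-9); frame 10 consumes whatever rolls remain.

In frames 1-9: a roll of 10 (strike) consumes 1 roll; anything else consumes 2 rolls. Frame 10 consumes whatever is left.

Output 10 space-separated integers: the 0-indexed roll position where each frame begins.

Answer: 0 1 3 5 7 9 11 13 15 16

Derivation:
Frame 1 starts at roll index 0: roll=10 (strike), consumes 1 roll
Frame 2 starts at roll index 1: rolls=1,4 (sum=5), consumes 2 rolls
Frame 3 starts at roll index 3: rolls=7,2 (sum=9), consumes 2 rolls
Frame 4 starts at roll index 5: rolls=4,0 (sum=4), consumes 2 rolls
Frame 5 starts at roll index 7: rolls=5,5 (sum=10), consumes 2 rolls
Frame 6 starts at roll index 9: rolls=9,0 (sum=9), consumes 2 rolls
Frame 7 starts at roll index 11: rolls=2,1 (sum=3), consumes 2 rolls
Frame 8 starts at roll index 13: rolls=2,8 (sum=10), consumes 2 rolls
Frame 9 starts at roll index 15: roll=10 (strike), consumes 1 roll
Frame 10 starts at roll index 16: 2 remaining rolls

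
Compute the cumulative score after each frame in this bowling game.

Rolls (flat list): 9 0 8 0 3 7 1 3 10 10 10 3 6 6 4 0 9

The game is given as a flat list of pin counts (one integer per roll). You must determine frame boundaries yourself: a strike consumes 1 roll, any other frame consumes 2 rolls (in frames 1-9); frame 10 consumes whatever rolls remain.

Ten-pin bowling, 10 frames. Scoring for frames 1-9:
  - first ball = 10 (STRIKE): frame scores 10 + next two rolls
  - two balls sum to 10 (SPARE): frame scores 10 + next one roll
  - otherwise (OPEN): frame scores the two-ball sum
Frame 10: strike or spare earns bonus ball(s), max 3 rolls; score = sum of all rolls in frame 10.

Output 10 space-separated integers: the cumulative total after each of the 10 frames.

Answer: 9 17 28 32 62 85 104 113 123 132

Derivation:
Frame 1: OPEN (9+0=9). Cumulative: 9
Frame 2: OPEN (8+0=8). Cumulative: 17
Frame 3: SPARE (3+7=10). 10 + next roll (1) = 11. Cumulative: 28
Frame 4: OPEN (1+3=4). Cumulative: 32
Frame 5: STRIKE. 10 + next two rolls (10+10) = 30. Cumulative: 62
Frame 6: STRIKE. 10 + next two rolls (10+3) = 23. Cumulative: 85
Frame 7: STRIKE. 10 + next two rolls (3+6) = 19. Cumulative: 104
Frame 8: OPEN (3+6=9). Cumulative: 113
Frame 9: SPARE (6+4=10). 10 + next roll (0) = 10. Cumulative: 123
Frame 10: OPEN. Sum of all frame-10 rolls (0+9) = 9. Cumulative: 132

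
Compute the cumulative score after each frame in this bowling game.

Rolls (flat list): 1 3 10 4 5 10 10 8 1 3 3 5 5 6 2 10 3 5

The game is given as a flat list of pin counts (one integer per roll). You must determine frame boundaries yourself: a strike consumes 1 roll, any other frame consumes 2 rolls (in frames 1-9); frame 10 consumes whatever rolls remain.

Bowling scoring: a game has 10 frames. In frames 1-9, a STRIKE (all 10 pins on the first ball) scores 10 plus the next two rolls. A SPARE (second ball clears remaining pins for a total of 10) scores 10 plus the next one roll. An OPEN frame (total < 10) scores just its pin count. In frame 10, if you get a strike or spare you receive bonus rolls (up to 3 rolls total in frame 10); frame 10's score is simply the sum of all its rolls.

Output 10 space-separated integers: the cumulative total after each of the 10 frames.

Answer: 4 23 32 60 79 88 94 110 118 136

Derivation:
Frame 1: OPEN (1+3=4). Cumulative: 4
Frame 2: STRIKE. 10 + next two rolls (4+5) = 19. Cumulative: 23
Frame 3: OPEN (4+5=9). Cumulative: 32
Frame 4: STRIKE. 10 + next two rolls (10+8) = 28. Cumulative: 60
Frame 5: STRIKE. 10 + next two rolls (8+1) = 19. Cumulative: 79
Frame 6: OPEN (8+1=9). Cumulative: 88
Frame 7: OPEN (3+3=6). Cumulative: 94
Frame 8: SPARE (5+5=10). 10 + next roll (6) = 16. Cumulative: 110
Frame 9: OPEN (6+2=8). Cumulative: 118
Frame 10: STRIKE. Sum of all frame-10 rolls (10+3+5) = 18. Cumulative: 136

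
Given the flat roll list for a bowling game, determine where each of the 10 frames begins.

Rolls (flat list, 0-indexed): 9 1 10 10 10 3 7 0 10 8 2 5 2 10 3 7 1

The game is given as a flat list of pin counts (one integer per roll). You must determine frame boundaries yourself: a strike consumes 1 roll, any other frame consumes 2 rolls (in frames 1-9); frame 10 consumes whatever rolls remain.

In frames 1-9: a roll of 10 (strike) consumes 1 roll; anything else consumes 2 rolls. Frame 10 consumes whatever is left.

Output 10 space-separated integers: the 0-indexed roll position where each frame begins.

Answer: 0 2 3 4 5 7 9 11 13 14

Derivation:
Frame 1 starts at roll index 0: rolls=9,1 (sum=10), consumes 2 rolls
Frame 2 starts at roll index 2: roll=10 (strike), consumes 1 roll
Frame 3 starts at roll index 3: roll=10 (strike), consumes 1 roll
Frame 4 starts at roll index 4: roll=10 (strike), consumes 1 roll
Frame 5 starts at roll index 5: rolls=3,7 (sum=10), consumes 2 rolls
Frame 6 starts at roll index 7: rolls=0,10 (sum=10), consumes 2 rolls
Frame 7 starts at roll index 9: rolls=8,2 (sum=10), consumes 2 rolls
Frame 8 starts at roll index 11: rolls=5,2 (sum=7), consumes 2 rolls
Frame 9 starts at roll index 13: roll=10 (strike), consumes 1 roll
Frame 10 starts at roll index 14: 3 remaining rolls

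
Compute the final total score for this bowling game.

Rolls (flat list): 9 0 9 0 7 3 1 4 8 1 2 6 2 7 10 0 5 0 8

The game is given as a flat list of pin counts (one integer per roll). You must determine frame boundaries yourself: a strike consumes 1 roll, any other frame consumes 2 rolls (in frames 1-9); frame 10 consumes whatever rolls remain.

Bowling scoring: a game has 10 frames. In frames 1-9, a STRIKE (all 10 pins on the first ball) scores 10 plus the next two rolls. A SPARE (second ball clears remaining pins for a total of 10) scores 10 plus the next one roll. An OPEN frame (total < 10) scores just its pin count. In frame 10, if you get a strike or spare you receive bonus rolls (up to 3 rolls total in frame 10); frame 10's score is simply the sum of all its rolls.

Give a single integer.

Frame 1: OPEN (9+0=9). Cumulative: 9
Frame 2: OPEN (9+0=9). Cumulative: 18
Frame 3: SPARE (7+3=10). 10 + next roll (1) = 11. Cumulative: 29
Frame 4: OPEN (1+4=5). Cumulative: 34
Frame 5: OPEN (8+1=9). Cumulative: 43
Frame 6: OPEN (2+6=8). Cumulative: 51
Frame 7: OPEN (2+7=9). Cumulative: 60
Frame 8: STRIKE. 10 + next two rolls (0+5) = 15. Cumulative: 75
Frame 9: OPEN (0+5=5). Cumulative: 80
Frame 10: OPEN. Sum of all frame-10 rolls (0+8) = 8. Cumulative: 88

Answer: 88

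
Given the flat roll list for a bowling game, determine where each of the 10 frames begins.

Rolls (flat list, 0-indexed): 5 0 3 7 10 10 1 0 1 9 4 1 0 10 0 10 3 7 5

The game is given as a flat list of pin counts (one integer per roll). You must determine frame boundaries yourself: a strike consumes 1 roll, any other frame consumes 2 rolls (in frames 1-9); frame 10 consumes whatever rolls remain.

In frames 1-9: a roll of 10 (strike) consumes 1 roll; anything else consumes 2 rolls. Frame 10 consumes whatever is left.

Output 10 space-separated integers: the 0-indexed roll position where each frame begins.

Answer: 0 2 4 5 6 8 10 12 14 16

Derivation:
Frame 1 starts at roll index 0: rolls=5,0 (sum=5), consumes 2 rolls
Frame 2 starts at roll index 2: rolls=3,7 (sum=10), consumes 2 rolls
Frame 3 starts at roll index 4: roll=10 (strike), consumes 1 roll
Frame 4 starts at roll index 5: roll=10 (strike), consumes 1 roll
Frame 5 starts at roll index 6: rolls=1,0 (sum=1), consumes 2 rolls
Frame 6 starts at roll index 8: rolls=1,9 (sum=10), consumes 2 rolls
Frame 7 starts at roll index 10: rolls=4,1 (sum=5), consumes 2 rolls
Frame 8 starts at roll index 12: rolls=0,10 (sum=10), consumes 2 rolls
Frame 9 starts at roll index 14: rolls=0,10 (sum=10), consumes 2 rolls
Frame 10 starts at roll index 16: 3 remaining rolls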